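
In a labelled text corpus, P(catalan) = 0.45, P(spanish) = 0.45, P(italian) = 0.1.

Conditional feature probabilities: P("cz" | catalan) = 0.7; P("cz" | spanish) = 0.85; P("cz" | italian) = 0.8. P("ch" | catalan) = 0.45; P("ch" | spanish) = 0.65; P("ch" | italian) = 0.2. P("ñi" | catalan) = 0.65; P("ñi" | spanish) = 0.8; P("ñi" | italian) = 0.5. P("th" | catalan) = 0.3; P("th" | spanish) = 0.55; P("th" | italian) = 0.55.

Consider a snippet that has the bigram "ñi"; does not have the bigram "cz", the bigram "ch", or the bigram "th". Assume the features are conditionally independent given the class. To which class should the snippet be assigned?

catalan

catalan: 0.45 × (1−0.7) × (1−0.45) × 0.65 × (1−0.3) = 0.03378375
spanish: 0.45 × (1−0.85) × (1−0.65) × 0.8 × (1−0.55) = 0.008505
italian: 0.1 × (1−0.8) × (1−0.2) × 0.5 × (1−0.55) = 0.0036
Highest score → catalan.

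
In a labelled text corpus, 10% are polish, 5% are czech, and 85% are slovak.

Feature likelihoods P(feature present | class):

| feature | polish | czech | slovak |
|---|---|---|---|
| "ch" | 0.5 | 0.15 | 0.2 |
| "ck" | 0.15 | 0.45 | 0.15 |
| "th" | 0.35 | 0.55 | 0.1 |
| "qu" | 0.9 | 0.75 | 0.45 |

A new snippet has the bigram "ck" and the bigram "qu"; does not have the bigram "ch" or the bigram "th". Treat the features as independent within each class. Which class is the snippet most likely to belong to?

polish: 0.1 × (1−0.5) × 0.15 × (1−0.35) × 0.9 = 0.0043875
czech: 0.05 × (1−0.15) × 0.45 × (1−0.55) × 0.75 = 0.0064546875
slovak: 0.85 × (1−0.2) × 0.15 × (1−0.1) × 0.45 = 0.04131
Highest score → slovak.

slovak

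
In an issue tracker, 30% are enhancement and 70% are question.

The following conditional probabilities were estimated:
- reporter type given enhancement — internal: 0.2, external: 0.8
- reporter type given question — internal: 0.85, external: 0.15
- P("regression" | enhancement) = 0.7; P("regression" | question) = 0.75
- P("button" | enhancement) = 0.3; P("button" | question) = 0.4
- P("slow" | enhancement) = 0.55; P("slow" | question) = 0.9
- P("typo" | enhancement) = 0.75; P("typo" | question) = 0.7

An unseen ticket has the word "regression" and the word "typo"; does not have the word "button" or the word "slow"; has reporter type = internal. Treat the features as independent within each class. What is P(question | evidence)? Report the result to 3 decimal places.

0.654

enhancement: 0.3 × 0.2 × 0.7 × (1−0.3) × (1−0.55) × 0.75 = 0.0099225
question: 0.7 × 0.85 × 0.75 × (1−0.4) × (1−0.9) × 0.7 = 0.0187425
P(question | x) = 0.0187425 / 0.028665 ≈ 0.654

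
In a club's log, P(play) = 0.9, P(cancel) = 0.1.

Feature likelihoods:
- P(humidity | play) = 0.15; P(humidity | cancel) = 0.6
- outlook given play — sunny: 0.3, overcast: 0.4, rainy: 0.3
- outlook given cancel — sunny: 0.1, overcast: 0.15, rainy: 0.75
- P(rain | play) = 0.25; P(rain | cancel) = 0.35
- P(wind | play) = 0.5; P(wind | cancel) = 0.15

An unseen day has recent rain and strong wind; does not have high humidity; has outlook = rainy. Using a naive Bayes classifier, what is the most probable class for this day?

play: 0.9 × (1−0.15) × 0.3 × 0.25 × 0.5 = 0.0286875
cancel: 0.1 × (1−0.6) × 0.75 × 0.35 × 0.15 = 0.001575
Highest score → play.

play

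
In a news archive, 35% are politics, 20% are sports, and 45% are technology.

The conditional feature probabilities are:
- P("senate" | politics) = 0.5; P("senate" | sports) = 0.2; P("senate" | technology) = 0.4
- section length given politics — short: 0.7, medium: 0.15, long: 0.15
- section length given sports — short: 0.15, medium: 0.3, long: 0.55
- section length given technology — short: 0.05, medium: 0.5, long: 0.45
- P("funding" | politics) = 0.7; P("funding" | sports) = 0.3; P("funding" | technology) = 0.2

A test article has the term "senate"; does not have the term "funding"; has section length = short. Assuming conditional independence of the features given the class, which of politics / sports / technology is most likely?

politics: 0.35 × 0.5 × 0.7 × (1−0.7) = 0.03675
sports: 0.2 × 0.2 × 0.15 × (1−0.3) = 0.0042
technology: 0.45 × 0.4 × 0.05 × (1−0.2) = 0.0072
Highest score → politics.

politics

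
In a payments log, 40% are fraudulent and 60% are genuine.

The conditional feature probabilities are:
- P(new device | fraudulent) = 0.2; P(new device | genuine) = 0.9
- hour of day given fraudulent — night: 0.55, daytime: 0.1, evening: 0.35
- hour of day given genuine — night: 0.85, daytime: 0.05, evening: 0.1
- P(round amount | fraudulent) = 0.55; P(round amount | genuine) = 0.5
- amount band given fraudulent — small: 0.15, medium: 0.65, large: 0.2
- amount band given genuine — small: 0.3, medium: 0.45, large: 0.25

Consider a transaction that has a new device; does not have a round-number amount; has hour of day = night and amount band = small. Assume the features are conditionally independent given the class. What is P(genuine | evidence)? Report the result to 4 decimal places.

fraudulent: 0.4 × 0.2 × 0.55 × (1−0.55) × 0.15 = 0.00297
genuine: 0.6 × 0.9 × 0.85 × (1−0.5) × 0.3 = 0.06885
P(genuine | x) = 0.06885 / 0.07182 ≈ 0.9586

0.9586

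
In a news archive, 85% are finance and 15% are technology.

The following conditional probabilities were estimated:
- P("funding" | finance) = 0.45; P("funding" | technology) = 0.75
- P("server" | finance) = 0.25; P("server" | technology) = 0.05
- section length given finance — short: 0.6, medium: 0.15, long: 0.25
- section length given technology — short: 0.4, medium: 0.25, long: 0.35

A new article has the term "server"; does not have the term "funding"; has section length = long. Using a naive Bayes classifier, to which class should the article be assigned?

finance

finance: 0.85 × (1−0.45) × 0.25 × 0.25 = 0.02921875
technology: 0.15 × (1−0.75) × 0.05 × 0.35 = 0.00065625
Highest score → finance.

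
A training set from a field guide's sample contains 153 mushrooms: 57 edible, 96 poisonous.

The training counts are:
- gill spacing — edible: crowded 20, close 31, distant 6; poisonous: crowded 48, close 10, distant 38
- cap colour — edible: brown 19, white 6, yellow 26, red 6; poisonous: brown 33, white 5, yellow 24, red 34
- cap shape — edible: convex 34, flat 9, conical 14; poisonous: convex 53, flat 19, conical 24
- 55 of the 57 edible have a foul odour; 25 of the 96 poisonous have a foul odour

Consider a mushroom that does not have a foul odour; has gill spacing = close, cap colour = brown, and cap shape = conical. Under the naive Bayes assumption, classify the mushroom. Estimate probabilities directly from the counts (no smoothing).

edible: (57/153) × (31/57) × (19/57) × (14/57) × (2/57) ≈ 0.000582046
poisonous: (96/153) × (10/96) × (33/96) × (24/96) × (71/96) ≈ 0.00415411
Highest score → poisonous.

poisonous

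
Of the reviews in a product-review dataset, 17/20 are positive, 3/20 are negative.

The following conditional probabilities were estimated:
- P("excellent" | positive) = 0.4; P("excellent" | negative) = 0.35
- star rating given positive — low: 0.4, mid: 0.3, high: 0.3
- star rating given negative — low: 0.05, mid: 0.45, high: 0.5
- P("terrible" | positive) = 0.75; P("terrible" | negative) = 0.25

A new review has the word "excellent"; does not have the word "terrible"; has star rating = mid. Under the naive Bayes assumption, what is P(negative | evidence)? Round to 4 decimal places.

positive: 0.85 × 0.4 × 0.3 × (1−0.75) = 0.0255
negative: 0.15 × 0.35 × 0.45 × (1−0.25) = 0.01771875
P(negative | x) = 0.01771875 / 0.04321875 ≈ 0.4100

0.4100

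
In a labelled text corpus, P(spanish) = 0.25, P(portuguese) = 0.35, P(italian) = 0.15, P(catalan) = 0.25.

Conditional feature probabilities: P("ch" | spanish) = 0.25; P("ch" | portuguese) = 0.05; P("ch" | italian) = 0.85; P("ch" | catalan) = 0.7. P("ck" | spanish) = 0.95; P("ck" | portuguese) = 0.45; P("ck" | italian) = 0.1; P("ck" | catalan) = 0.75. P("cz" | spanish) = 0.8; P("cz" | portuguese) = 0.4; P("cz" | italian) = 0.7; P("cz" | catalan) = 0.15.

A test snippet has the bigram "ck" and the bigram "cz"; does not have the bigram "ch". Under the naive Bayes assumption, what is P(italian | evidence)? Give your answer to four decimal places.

spanish: 0.25 × (1−0.25) × 0.95 × 0.8 = 0.1425
portuguese: 0.35 × (1−0.05) × 0.45 × 0.4 = 0.05985
italian: 0.15 × (1−0.85) × 0.1 × 0.7 = 0.001575
catalan: 0.25 × (1−0.7) × 0.75 × 0.15 = 0.0084375
P(italian | x) = 0.001575 / 0.2123625 ≈ 0.0074

0.0074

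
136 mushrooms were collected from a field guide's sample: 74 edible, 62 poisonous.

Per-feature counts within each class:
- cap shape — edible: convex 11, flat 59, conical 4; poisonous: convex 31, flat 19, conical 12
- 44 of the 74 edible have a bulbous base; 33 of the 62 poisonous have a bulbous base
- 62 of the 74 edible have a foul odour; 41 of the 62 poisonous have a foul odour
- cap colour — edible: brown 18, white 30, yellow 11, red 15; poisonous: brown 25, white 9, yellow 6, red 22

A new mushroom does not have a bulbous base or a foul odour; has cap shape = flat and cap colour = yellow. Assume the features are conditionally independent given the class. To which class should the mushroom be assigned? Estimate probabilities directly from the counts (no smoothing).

edible: (74/136) × (59/74) × (30/74) × (12/74) × (11/74) ≈ 0.00423949
poisonous: (62/136) × (19/62) × (29/62) × (21/62) × (6/62) ≈ 0.00214194
Highest score → edible.

edible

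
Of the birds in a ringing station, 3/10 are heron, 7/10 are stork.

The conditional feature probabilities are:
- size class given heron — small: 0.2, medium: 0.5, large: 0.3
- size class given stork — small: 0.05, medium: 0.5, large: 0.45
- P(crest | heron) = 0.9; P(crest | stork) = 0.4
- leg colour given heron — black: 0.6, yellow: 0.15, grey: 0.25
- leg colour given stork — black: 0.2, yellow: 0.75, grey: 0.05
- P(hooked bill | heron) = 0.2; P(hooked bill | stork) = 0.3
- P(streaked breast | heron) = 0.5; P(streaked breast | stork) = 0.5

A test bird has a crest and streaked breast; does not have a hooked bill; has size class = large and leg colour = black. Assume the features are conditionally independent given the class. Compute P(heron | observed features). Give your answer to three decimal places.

heron: 0.3 × 0.3 × 0.9 × 0.6 × (1−0.2) × 0.5 = 0.01944
stork: 0.7 × 0.45 × 0.4 × 0.2 × (1−0.3) × 0.5 = 0.00882
P(heron | x) = 0.01944 / 0.02826 ≈ 0.688

0.688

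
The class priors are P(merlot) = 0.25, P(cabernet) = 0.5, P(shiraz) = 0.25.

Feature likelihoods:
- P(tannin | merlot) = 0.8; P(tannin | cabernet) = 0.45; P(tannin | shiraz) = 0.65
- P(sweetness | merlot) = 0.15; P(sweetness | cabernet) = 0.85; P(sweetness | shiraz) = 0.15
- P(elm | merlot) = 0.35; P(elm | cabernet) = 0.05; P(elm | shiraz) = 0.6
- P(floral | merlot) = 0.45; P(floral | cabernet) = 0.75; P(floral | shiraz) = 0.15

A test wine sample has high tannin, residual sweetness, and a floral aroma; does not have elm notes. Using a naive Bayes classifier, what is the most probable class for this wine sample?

merlot: 0.25 × 0.8 × 0.15 × (1−0.35) × 0.45 = 0.008775
cabernet: 0.5 × 0.45 × 0.85 × (1−0.05) × 0.75 = 0.136265625
shiraz: 0.25 × 0.65 × 0.15 × (1−0.6) × 0.15 = 0.0014625
Highest score → cabernet.

cabernet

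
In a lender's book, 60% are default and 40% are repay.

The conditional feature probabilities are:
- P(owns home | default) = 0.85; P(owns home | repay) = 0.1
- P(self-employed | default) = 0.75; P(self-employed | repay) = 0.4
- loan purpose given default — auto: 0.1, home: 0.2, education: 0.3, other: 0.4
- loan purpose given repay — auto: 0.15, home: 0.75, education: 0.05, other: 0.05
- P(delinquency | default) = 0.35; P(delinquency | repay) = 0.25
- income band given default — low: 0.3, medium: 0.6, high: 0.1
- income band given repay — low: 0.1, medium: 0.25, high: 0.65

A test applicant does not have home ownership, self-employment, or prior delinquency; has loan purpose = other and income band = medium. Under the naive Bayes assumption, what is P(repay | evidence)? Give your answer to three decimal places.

0.366

default: 0.6 × (1−0.85) × (1−0.75) × 0.4 × (1−0.35) × 0.6 = 0.00351
repay: 0.4 × (1−0.1) × (1−0.4) × 0.05 × (1−0.25) × 0.25 = 0.002025
P(repay | x) = 0.002025 / 0.005535 ≈ 0.366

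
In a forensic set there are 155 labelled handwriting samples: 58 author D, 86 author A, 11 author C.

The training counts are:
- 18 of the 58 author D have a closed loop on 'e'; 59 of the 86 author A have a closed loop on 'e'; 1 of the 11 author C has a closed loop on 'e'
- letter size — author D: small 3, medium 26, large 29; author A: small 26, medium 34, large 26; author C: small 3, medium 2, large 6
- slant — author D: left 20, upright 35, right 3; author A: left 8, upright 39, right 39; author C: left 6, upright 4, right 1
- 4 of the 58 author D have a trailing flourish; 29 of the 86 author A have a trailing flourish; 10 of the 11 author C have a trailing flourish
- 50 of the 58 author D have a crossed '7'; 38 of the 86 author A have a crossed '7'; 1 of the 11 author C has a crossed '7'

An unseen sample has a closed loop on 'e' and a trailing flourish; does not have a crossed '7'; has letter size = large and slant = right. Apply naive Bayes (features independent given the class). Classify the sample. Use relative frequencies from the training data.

author D: (58/155) × (18/58) × (29/58) × (3/58) × (4/58) × (8/58) ≈ 0.0000285692
author A: (86/155) × (59/86) × (26/86) × (39/86) × (29/86) × (48/86) ≈ 0.00982209
author C: (11/155) × (1/11) × (6/11) × (1/11) × (10/11) × (10/11) ≈ 0.000264392
Highest score → author A.

author A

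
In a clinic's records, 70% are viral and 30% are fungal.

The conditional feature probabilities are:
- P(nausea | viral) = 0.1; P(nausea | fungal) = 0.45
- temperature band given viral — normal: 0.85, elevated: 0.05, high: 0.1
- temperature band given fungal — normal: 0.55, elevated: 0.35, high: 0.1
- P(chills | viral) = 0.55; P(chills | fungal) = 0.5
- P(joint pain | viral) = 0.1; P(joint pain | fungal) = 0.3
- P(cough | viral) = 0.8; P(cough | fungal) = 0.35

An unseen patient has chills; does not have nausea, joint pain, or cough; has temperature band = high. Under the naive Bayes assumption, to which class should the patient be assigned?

viral

viral: 0.7 × (1−0.1) × 0.1 × 0.55 × (1−0.1) × (1−0.8) = 0.006237
fungal: 0.3 × (1−0.45) × 0.1 × 0.5 × (1−0.3) × (1−0.35) = 0.00375375
Highest score → viral.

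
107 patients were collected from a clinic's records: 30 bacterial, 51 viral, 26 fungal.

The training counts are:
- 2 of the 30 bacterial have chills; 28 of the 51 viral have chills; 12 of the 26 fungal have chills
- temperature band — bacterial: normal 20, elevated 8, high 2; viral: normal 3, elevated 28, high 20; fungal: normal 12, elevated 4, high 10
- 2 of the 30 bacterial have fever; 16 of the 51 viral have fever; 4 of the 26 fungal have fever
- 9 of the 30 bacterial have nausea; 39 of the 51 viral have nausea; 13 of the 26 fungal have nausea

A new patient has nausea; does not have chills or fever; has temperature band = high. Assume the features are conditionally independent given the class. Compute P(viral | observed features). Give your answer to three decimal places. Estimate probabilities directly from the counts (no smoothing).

0.628

bacterial: (30/107) × (28/30) × (2/30) × (28/30) × (9/30) ≈ 0.00488474
viral: (51/107) × (23/51) × (20/51) × (35/51) × (39/51) ≈ 0.0442381
fungal: (26/107) × (14/26) × (10/26) × (22/26) × (13/26) ≈ 0.0212907
P(viral | x) = 0.0442381 / 0.07041354 ≈ 0.628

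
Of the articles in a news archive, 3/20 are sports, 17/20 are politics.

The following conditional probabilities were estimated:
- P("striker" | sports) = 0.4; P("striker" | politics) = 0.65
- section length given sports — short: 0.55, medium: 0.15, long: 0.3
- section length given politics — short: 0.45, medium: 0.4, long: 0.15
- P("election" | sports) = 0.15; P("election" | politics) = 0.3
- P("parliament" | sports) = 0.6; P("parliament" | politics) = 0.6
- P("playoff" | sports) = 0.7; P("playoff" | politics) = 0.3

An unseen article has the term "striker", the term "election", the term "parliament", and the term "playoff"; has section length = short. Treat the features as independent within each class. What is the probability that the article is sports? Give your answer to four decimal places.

0.1341

sports: 0.15 × 0.4 × 0.55 × 0.15 × 0.6 × 0.7 = 0.002079
politics: 0.85 × 0.65 × 0.45 × 0.3 × 0.6 × 0.3 = 0.01342575
P(sports | x) = 0.002079 / 0.01550475 ≈ 0.1341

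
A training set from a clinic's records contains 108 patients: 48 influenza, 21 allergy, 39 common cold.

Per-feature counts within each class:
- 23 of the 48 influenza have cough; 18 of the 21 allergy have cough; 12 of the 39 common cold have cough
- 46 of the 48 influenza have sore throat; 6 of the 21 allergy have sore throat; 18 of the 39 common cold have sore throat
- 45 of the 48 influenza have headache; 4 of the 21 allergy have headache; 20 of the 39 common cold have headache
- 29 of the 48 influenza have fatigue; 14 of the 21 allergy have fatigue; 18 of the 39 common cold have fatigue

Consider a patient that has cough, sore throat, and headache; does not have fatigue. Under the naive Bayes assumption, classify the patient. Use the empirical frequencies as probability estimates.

influenza: (48/108) × (23/48) × (46/48) × (45/48) × (19/48) ≈ 0.0757363
allergy: (21/108) × (18/21) × (6/21) × (4/21) × (7/21) ≈ 0.00302343
common cold: (39/108) × (12/39) × (18/39) × (20/39) × (21/39) ≈ 0.0141607
Highest score → influenza.

influenza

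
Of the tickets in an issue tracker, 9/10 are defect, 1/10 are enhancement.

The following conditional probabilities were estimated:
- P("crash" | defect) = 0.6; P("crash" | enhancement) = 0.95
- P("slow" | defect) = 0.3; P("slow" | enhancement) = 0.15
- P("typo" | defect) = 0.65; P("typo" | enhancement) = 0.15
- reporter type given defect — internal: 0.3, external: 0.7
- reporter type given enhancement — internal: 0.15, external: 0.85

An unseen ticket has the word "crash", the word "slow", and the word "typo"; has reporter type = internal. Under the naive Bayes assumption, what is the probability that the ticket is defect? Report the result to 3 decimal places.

defect: 0.9 × 0.6 × 0.3 × 0.65 × 0.3 = 0.03159
enhancement: 0.1 × 0.95 × 0.15 × 0.15 × 0.15 = 0.000320625
P(defect | x) = 0.03159 / 0.031910625 ≈ 0.990

0.990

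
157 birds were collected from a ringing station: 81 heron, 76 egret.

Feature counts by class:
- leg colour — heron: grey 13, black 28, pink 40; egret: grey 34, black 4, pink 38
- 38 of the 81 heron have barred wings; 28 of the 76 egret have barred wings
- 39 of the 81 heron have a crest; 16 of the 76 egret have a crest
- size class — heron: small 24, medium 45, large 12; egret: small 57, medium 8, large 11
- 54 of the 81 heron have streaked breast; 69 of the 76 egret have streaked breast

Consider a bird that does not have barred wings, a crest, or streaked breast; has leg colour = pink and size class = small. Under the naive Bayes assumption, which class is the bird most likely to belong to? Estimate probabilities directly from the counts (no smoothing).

egret

heron: (81/157) × (40/81) × (43/81) × (42/81) × (24/81) × (27/81) ≈ 0.00692649
egret: (76/157) × (38/76) × (48/76) × (60/76) × (57/76) × (7/76) ≈ 0.00833672
Highest score → egret.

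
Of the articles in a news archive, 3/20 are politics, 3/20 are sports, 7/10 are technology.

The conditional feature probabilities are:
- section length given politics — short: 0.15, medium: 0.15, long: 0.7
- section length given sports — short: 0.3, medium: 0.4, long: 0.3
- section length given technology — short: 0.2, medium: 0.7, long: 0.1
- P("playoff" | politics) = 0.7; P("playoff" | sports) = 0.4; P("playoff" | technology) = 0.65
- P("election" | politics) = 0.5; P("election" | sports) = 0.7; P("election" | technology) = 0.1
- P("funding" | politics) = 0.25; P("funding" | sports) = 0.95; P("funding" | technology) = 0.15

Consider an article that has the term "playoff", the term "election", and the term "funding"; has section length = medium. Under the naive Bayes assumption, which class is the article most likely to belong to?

sports

politics: 0.15 × 0.15 × 0.7 × 0.5 × 0.25 = 0.00196875
sports: 0.15 × 0.4 × 0.4 × 0.7 × 0.95 = 0.01596
technology: 0.7 × 0.7 × 0.65 × 0.1 × 0.15 = 0.0047775
Highest score → sports.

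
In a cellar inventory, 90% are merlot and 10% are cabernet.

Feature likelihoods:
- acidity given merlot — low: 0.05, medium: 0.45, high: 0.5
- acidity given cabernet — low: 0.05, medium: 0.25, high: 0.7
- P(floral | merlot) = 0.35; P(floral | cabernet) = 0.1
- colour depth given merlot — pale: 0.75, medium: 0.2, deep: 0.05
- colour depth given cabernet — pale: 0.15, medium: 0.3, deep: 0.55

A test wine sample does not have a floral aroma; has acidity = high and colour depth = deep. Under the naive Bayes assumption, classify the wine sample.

cabernet

merlot: 0.9 × 0.5 × (1−0.35) × 0.05 = 0.014625
cabernet: 0.1 × 0.7 × (1−0.1) × 0.55 = 0.03465
Highest score → cabernet.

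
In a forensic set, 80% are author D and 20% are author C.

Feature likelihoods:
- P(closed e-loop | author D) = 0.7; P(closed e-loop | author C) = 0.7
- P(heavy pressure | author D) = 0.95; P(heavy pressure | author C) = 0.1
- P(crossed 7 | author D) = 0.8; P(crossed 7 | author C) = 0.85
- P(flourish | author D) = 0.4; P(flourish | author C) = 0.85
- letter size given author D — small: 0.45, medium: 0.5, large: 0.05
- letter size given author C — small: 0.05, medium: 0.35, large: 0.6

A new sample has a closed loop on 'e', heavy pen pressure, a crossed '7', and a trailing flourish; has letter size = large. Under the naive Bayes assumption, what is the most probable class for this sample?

author D: 0.8 × 0.7 × 0.95 × 0.8 × 0.4 × 0.05 = 0.008512
author C: 0.2 × 0.7 × 0.1 × 0.85 × 0.85 × 0.6 = 0.006069
Highest score → author D.

author D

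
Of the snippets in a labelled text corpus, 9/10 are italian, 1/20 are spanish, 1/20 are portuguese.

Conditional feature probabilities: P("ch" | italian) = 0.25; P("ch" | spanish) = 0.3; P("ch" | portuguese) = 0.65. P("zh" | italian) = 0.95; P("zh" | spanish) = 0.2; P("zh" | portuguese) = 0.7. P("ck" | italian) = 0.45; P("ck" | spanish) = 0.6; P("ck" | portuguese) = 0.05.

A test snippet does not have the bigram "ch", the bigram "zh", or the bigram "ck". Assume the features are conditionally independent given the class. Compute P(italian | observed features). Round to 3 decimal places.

italian: 0.9 × (1−0.25) × (1−0.95) × (1−0.45) = 0.0185625
spanish: 0.05 × (1−0.3) × (1−0.2) × (1−0.6) = 0.0112
portuguese: 0.05 × (1−0.65) × (1−0.7) × (1−0.05) = 0.0049875
P(italian | x) = 0.0185625 / 0.03475 ≈ 0.534

0.534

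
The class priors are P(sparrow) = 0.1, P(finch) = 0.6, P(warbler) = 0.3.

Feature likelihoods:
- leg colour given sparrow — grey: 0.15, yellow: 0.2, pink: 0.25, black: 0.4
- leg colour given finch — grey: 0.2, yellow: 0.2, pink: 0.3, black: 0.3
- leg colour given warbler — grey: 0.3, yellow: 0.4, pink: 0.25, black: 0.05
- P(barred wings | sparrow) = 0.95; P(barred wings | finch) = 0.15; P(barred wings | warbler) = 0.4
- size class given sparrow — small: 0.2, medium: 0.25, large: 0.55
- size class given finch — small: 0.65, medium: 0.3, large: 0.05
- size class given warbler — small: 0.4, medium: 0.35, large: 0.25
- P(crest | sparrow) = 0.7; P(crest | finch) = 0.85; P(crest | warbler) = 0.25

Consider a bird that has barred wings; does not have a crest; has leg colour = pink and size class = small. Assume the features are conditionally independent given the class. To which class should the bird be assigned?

sparrow: 0.1 × 0.25 × 0.95 × 0.2 × (1−0.7) = 0.001425
finch: 0.6 × 0.3 × 0.15 × 0.65 × (1−0.85) = 0.0026325
warbler: 0.3 × 0.25 × 0.4 × 0.4 × (1−0.25) = 0.009
Highest score → warbler.

warbler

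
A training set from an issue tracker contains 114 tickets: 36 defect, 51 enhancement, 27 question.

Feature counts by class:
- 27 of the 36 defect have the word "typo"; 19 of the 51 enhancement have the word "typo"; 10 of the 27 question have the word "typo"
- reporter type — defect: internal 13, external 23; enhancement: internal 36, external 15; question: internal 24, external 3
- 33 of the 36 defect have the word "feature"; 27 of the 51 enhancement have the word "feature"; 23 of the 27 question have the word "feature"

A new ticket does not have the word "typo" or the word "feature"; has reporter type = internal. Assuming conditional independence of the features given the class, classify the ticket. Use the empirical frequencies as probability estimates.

defect: (36/114) × (9/36) × (13/36) × (3/36) ≈ 0.00237573
enhancement: (51/114) × (32/51) × (36/51) × (24/51) ≈ 0.0932435
question: (27/114) × (17/27) × (24/27) × (4/27) ≈ 0.0196376
Highest score → enhancement.

enhancement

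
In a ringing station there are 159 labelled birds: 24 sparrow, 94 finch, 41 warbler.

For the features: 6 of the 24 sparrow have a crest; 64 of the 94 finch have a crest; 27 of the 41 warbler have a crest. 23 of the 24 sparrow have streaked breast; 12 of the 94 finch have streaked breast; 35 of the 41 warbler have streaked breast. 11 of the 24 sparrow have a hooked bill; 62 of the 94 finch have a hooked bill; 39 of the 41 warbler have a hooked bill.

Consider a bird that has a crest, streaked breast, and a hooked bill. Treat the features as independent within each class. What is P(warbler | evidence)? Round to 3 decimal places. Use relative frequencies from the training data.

sparrow: (24/159) × (6/24) × (23/24) × (11/24) ≈ 0.0165749
finch: (94/159) × (64/94) × (12/94) × (62/94) ≈ 0.0338922
warbler: (41/159) × (27/41) × (35/41) × (39/41) ≈ 0.13789
P(warbler | x) = 0.13789 / 0.1883571 ≈ 0.732

0.732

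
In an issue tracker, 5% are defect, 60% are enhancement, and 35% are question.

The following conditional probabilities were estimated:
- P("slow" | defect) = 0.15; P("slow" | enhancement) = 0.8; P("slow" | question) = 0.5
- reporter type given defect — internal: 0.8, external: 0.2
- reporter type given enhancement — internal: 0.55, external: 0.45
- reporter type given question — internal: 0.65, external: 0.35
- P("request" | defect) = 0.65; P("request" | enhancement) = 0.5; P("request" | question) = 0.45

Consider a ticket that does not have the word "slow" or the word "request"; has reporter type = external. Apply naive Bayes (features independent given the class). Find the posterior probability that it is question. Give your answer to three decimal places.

defect: 0.05 × (1−0.15) × 0.2 × (1−0.65) = 0.002975
enhancement: 0.6 × (1−0.8) × 0.45 × (1−0.5) = 0.027
question: 0.35 × (1−0.5) × 0.35 × (1−0.45) = 0.0336875
P(question | x) = 0.0336875 / 0.0636625 ≈ 0.529

0.529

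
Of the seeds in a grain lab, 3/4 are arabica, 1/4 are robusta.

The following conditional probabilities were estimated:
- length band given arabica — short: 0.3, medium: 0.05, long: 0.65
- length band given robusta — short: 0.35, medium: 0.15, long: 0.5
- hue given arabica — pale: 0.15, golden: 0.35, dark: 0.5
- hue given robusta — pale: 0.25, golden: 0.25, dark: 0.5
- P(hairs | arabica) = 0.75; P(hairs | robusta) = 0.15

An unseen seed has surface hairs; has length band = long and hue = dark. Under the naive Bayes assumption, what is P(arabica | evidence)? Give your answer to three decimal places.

0.951

arabica: 0.75 × 0.65 × 0.5 × 0.75 = 0.1828125
robusta: 0.25 × 0.5 × 0.5 × 0.15 = 0.009375
P(arabica | x) = 0.1828125 / 0.1921875 ≈ 0.951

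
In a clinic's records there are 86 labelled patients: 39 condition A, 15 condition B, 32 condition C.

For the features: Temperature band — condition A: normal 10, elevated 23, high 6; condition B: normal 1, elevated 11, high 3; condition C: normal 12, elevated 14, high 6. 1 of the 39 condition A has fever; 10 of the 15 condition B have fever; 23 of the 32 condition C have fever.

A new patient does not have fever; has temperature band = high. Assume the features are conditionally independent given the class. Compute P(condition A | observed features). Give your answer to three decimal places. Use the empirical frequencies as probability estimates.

condition A: (39/86) × (6/39) × (38/39) ≈ 0.0679785
condition B: (15/86) × (3/15) × (5/15) ≈ 0.0116279
condition C: (32/86) × (6/32) × (9/32) ≈ 0.0196221
P(condition A | x) = 0.0679785 / 0.0992285 ≈ 0.685

0.685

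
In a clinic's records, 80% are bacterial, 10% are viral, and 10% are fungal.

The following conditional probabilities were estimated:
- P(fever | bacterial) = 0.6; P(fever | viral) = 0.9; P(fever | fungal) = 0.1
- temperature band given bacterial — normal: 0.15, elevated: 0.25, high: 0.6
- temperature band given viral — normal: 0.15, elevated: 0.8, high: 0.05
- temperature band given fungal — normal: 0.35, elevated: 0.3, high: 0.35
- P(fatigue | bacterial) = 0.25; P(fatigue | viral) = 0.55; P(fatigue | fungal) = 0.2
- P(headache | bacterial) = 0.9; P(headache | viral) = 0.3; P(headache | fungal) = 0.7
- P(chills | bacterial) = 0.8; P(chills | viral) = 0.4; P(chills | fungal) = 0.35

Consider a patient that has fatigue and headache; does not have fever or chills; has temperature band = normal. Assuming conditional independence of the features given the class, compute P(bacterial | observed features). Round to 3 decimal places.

0.417

bacterial: 0.8 × (1−0.6) × 0.15 × 0.25 × 0.9 × (1−0.8) = 0.00216
viral: 0.1 × (1−0.9) × 0.15 × 0.55 × 0.3 × (1−0.4) = 0.0001485
fungal: 0.1 × (1−0.1) × 0.35 × 0.2 × 0.7 × (1−0.35) = 0.0028665
P(bacterial | x) = 0.00216 / 0.005175 ≈ 0.417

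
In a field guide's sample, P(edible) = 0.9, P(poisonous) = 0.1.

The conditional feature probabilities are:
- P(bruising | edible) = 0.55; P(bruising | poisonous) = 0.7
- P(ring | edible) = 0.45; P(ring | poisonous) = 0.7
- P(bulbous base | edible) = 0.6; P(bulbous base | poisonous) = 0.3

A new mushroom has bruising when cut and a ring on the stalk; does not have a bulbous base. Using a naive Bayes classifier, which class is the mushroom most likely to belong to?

edible

edible: 0.9 × 0.55 × 0.45 × (1−0.6) = 0.0891
poisonous: 0.1 × 0.7 × 0.7 × (1−0.3) = 0.0343
Highest score → edible.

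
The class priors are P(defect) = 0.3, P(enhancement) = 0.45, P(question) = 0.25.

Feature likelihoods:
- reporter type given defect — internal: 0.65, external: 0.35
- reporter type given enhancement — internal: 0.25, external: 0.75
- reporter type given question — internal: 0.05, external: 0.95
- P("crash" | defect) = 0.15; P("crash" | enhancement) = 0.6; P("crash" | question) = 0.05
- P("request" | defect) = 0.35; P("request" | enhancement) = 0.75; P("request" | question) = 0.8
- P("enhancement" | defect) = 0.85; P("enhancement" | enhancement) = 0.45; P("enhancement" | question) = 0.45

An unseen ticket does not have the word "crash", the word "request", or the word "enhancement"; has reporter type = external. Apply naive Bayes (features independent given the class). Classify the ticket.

question

defect: 0.3 × 0.35 × (1−0.15) × (1−0.35) × (1−0.85) = 0.008701875
enhancement: 0.45 × 0.75 × (1−0.6) × (1−0.75) × (1−0.45) = 0.0185625
question: 0.25 × 0.95 × (1−0.05) × (1−0.8) × (1−0.45) = 0.02481875
Highest score → question.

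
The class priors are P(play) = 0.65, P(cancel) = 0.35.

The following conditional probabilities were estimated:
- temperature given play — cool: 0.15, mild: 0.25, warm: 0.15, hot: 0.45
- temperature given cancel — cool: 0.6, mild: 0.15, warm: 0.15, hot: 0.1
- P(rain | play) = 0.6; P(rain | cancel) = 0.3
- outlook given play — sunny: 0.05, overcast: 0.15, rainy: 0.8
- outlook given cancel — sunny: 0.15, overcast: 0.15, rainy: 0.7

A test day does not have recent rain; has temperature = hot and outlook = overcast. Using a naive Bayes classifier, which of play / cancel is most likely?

play

play: 0.65 × 0.45 × (1−0.6) × 0.15 = 0.01755
cancel: 0.35 × 0.1 × (1−0.3) × 0.15 = 0.003675
Highest score → play.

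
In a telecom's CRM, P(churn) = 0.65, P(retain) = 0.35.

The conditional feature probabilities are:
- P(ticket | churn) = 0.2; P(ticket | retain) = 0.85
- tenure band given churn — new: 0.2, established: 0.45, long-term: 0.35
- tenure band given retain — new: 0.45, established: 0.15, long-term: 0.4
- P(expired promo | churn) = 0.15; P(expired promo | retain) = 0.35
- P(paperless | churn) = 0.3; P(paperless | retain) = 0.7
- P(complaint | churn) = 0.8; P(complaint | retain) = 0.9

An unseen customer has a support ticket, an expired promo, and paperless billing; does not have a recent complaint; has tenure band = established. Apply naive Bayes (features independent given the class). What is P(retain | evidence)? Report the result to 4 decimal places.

0.6750

churn: 0.65 × 0.2 × 0.45 × 0.15 × 0.3 × (1−0.8) = 0.0005265
retain: 0.35 × 0.85 × 0.15 × 0.35 × 0.7 × (1−0.9) = 0.0010933125
P(retain | x) = 0.0010933125 / 0.0016198125 ≈ 0.6750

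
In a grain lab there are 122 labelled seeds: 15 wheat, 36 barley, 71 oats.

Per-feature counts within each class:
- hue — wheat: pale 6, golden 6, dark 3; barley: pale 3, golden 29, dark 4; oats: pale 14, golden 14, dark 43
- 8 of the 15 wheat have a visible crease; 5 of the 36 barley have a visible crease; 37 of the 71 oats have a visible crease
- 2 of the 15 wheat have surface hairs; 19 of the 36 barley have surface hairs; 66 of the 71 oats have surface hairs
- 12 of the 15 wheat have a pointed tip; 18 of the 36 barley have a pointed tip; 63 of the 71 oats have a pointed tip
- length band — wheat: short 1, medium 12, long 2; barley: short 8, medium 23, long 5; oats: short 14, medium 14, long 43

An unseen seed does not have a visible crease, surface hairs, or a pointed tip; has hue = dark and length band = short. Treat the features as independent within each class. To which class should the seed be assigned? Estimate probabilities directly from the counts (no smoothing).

barley

wheat: (15/122) × (3/15) × (7/15) × (13/15) × (3/15) × (1/15) ≈ 0.000132605
barley: (36/122) × (4/36) × (31/36) × (17/36) × (18/36) × (8/36) ≈ 0.00148137
oats: (71/122) × (43/71) × (34/71) × (5/71) × (8/71) × (14/71) ≈ 0.000264084
Highest score → barley.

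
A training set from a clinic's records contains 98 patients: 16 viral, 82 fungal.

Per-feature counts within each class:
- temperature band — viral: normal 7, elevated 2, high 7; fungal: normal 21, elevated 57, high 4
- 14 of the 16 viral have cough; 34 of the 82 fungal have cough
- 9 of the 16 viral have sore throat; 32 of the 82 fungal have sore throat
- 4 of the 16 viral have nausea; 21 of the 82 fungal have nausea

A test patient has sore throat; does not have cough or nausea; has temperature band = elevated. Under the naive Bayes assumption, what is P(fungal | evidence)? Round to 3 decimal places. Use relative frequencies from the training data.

viral: (16/98) × (2/16) × (2/16) × (9/16) × (12/16) ≈ 0.00107621
fungal: (82/98) × (57/82) × (48/82) × (32/82) × (61/82) ≈ 0.098839
P(fungal | x) = 0.098839 / 0.09991521 ≈ 0.989

0.989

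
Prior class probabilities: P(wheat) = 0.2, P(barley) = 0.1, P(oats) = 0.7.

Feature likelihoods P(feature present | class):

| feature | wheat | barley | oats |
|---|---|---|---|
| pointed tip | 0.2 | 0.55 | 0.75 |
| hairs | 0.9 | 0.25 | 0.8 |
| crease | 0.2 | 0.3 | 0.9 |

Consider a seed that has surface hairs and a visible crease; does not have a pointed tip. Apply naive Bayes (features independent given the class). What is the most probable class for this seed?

wheat: 0.2 × (1−0.2) × 0.9 × 0.2 = 0.0288
barley: 0.1 × (1−0.55) × 0.25 × 0.3 = 0.003375
oats: 0.7 × (1−0.75) × 0.8 × 0.9 = 0.126
Highest score → oats.

oats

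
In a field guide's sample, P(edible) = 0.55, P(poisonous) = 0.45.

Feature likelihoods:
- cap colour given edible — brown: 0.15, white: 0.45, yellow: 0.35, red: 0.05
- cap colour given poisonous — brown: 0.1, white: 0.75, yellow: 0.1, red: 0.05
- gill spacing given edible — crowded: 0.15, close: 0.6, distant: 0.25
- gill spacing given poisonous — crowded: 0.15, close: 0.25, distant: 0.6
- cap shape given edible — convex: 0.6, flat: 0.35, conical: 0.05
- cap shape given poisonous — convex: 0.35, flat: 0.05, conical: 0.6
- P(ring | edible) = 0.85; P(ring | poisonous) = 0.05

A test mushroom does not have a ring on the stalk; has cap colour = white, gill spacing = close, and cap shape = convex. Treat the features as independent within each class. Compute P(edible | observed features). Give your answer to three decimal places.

0.323

edible: 0.55 × 0.45 × 0.6 × 0.6 × (1−0.85) = 0.013365
poisonous: 0.45 × 0.75 × 0.25 × 0.35 × (1−0.05) = 0.0280546875
P(edible | x) = 0.013365 / 0.0414196875 ≈ 0.323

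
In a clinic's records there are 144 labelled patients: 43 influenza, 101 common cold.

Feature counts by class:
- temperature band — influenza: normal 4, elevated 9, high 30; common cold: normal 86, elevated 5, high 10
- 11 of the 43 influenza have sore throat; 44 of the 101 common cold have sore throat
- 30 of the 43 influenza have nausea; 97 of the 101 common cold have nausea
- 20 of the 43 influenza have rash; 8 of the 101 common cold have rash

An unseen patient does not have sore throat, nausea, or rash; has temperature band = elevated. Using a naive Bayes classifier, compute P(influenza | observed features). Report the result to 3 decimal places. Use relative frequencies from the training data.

influenza: (43/144) × (9/43) × (32/43) × (13/43) × (23/43) ≈ 0.00752135
common cold: (101/144) × (5/101) × (57/101) × (4/101) × (93/101) ≈ 0.000714597
P(influenza | x) = 0.00752135 / 0.008235947 ≈ 0.913

0.913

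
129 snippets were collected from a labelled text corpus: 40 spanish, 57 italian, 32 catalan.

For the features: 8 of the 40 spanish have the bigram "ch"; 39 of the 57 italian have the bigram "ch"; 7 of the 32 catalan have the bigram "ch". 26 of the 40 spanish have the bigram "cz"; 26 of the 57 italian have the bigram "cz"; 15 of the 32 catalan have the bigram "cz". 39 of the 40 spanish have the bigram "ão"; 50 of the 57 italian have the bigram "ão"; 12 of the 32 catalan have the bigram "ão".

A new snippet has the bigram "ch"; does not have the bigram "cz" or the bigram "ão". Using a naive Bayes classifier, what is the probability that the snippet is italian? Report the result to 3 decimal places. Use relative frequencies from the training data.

spanish: (40/129) × (8/40) × (14/40) × (1/40) ≈ 0.000542636
italian: (57/129) × (39/57) × (31/57) × (7/57) ≈ 0.0201923
catalan: (32/129) × (7/32) × (17/32) × (20/32) ≈ 0.0180172
P(italian | x) = 0.0201923 / 0.038752136 ≈ 0.521

0.521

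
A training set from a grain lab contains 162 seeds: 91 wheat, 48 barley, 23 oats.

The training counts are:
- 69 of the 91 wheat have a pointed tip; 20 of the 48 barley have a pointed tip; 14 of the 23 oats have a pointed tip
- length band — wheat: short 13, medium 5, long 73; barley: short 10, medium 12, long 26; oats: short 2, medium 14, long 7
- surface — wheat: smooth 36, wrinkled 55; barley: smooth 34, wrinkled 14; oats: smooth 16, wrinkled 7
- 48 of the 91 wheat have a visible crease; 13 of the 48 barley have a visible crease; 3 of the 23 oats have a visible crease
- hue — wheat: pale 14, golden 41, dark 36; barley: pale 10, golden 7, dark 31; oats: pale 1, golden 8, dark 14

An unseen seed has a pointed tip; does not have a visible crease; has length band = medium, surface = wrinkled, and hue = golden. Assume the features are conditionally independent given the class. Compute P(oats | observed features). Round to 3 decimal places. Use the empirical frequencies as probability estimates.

0.550

wheat: (91/162) × (69/91) × (5/91) × (55/91) × (43/91) × (41/91) ≈ 0.0030113
barley: (48/162) × (20/48) × (12/48) × (14/48) × (35/48) × (7/48) ≈ 0.00095725
oats: (23/162) × (14/23) × (14/23) × (7/23) × (20/23) × (8/23) ≈ 0.00484226
P(oats | x) = 0.00484226 / 0.00881081 ≈ 0.550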